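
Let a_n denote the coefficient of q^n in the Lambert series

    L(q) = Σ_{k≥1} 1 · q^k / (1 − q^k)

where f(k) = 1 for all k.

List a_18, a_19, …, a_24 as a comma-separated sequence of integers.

d|18:{18,9,6,3,2,1}  Σf=1+1+1+1+1+1=6
n=19: 19·1 1·19  f→[1+1]=2
d|20:{1,2,4,5,10,20}  Σf=1+1+1+1+1+1=6
n=21: 1·21 3·7 7·3 21·1  f→[1+1+1+1]=4
[q^22] f(1)=1,f(2)=1,f(11)=1,f(22)=1 ⇒ 4
[q^23] f(23)=1,f(1)=1 ⇒ 2
[q^24] f(24)=1,f(12)=1,f(8)=1,f(6)=1,f(4)=1,f(3)=1,f(2)=1,f(1)=1 ⇒ 8

6, 2, 6, 4, 4, 2, 8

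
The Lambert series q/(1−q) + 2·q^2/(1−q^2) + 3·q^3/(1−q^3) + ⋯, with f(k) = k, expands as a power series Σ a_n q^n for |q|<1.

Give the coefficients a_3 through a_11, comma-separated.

4, 7, 6, 12, 8, 15, 13, 18, 12

n=3: 1·3 3·1  f→[1+3]=4
d|4:{4,2,1}  Σf=4+2+1=7
q^5  k|5↦f(k): 1:1 5:5  a_5=6
n=6: 6·1 3·2 2·3 1·6  f→[6+3+2+1]=12
d|7:{7,1}  Σf=7+1=8
q^8  k|8↦f(k): 8:8 4:4 2:2 1:1  a_8=15
n=9: 1·9 3·3 9·1  f→[1+3+9]=13
q^10  k|10↦f(k): 1:1 2:2 5:5 10:10  a_10=18
n=11: 11·1 1·11  f→[11+1]=12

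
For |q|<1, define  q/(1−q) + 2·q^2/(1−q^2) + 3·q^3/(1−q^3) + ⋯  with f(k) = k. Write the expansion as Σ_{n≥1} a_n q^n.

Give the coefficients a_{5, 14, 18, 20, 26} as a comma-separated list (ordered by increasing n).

6, 24, 39, 42, 42

q^5  k|5↦f(k): 5:5 1:1  a_5=6
q^14  k|14↦f(k): 1:1 2:2 7:7 14:14  a_14=24
[q^18] f(1)=1,f(2)=2,f(3)=3,f(6)=6,f(9)=9,f(18)=18 ⇒ 39
n=20: 1·20 2·10 4·5 5·4 10·2 20·1  f→[1+2+4+5+10+20]=42
d|26:{26,13,2,1}  Σf=26+13+2+1=42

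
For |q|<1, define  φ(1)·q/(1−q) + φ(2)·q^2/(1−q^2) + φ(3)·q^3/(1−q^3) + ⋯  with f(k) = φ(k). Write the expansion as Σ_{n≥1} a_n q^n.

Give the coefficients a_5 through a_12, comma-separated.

[q^5] φ(1)=1,φ(5)=4 ⇒ 5
q^6  k|6↦φ(k): 6:2 3:2 2:1 1:1  a_6=6
n=7: 1·7 7·1  φ→[1+6]=7
d|8:{1,2,4,8}  Σφ=1+1+2+4=8
d|9:{1,3,9}  Σφ=1+2+6=9
[q^10] φ(1)=1,φ(2)=1,φ(5)=4,φ(10)=4 ⇒ 10
q^11  k|11↦φ(k): 1:1 11:10  a_11=11
d|12:{12,6,4,3,2,1}  Σφ=4+2+2+2+1+1=12

5, 6, 7, 8, 9, 10, 11, 12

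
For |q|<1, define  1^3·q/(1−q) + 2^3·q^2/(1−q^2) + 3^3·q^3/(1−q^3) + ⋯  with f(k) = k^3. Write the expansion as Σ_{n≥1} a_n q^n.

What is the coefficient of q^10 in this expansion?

a_10 = 1134

q^10  k|10↦f(k): 10:1000 5:125 2:8 1:1  a_10=1134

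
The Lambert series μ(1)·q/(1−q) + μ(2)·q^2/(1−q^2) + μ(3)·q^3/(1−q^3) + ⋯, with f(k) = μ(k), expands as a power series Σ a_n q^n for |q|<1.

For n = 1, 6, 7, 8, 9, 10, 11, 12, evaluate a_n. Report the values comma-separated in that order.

n=1: 1·1  μ→[1]=1
n=6: 6·1 3·2 2·3 1·6  μ→[1+(-1)+(-1)+1]=0
d|7:{1,7}  Σμ=1+(-1)=0
n=8: 1·8 2·4 4·2 8·1  μ→[1+(-1)+0+0]=0
d|9:{9,3,1}  Σμ=0+(-1)+1=0
n=10: 10·1 5·2 2·5 1·10  μ→[1+(-1)+(-1)+1]=0
d|11:{11,1}  Σμ=(-1)+1=0
d|12:{12,6,4,3,2,1}  Σμ=0+1+0+(-1)+(-1)+1=0

1, 0, 0, 0, 0, 0, 0, 0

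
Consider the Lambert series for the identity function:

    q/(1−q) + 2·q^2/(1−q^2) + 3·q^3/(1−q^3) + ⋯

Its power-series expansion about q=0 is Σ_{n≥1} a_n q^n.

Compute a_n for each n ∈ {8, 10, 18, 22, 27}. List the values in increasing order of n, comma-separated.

[q^8] f(8)=8,f(4)=4,f(2)=2,f(1)=1 ⇒ 15
n=10: 1·10 2·5 5·2 10·1  f→[1+2+5+10]=18
d|18:{1,2,3,6,9,18}  Σf=1+2+3+6+9+18=39
n=22: 22·1 11·2 2·11 1·22  f→[22+11+2+1]=36
q^27  k|27↦f(k): 27:27 9:9 3:3 1:1  a_27=40

15, 18, 39, 36, 40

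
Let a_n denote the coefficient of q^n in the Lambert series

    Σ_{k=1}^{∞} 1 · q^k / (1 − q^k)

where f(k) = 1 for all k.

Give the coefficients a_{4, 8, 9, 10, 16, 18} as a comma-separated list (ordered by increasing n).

3, 4, 3, 4, 5, 6

d|4:{1,2,4}  Σf=1+1+1=3
n=8: 1·8 2·4 4·2 8·1  f→[1+1+1+1]=4
d|9:{1,3,9}  Σf=1+1+1=3
d|10:{1,2,5,10}  Σf=1+1+1+1=4
n=16: 1·16 2·8 4·4 8·2 16·1  f→[1+1+1+1+1]=5
d|18:{18,9,6,3,2,1}  Σf=1+1+1+1+1+1=6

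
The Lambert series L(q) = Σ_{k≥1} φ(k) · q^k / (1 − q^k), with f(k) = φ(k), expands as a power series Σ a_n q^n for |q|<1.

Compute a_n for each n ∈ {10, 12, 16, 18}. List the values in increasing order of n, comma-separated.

n=10: 1·10 2·5 5·2 10·1  φ→[1+1+4+4]=10
q^12  k|12↦φ(k): 12:4 6:2 4:2 3:2 2:1 1:1  a_12=12
q^16  k|16↦φ(k): 16:8 8:4 4:2 2:1 1:1  a_16=16
[q^18] φ(18)=6,φ(9)=6,φ(6)=2,φ(3)=2,φ(2)=1,φ(1)=1 ⇒ 18

10, 12, 16, 18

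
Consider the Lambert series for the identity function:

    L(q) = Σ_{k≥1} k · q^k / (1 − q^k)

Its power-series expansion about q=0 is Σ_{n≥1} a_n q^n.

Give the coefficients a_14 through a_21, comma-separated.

24, 24, 31, 18, 39, 20, 42, 32

[q^14] f(1)=1,f(2)=2,f(7)=7,f(14)=14 ⇒ 24
q^15  k|15↦f(k): 15:15 5:5 3:3 1:1  a_15=24
[q^16] f(1)=1,f(2)=2,f(4)=4,f(8)=8,f(16)=16 ⇒ 31
n=17: 1·17 17·1  f→[1+17]=18
n=18: 18·1 9·2 6·3 3·6 2·9 1·18  f→[18+9+6+3+2+1]=39
n=19: 19·1 1·19  f→[19+1]=20
q^20  k|20↦f(k): 1:1 2:2 4:4 5:5 10:10 20:20  a_20=42
q^21  k|21↦f(k): 21:21 7:7 3:3 1:1  a_21=32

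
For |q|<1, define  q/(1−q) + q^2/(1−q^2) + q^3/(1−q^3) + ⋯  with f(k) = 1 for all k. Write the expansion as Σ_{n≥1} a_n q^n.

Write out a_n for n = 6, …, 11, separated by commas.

d|6:{1,2,3,6}  Σf=1+1+1+1=4
[q^7] f(1)=1,f(7)=1 ⇒ 2
n=8: 8·1 4·2 2·4 1·8  f→[1+1+1+1]=4
n=9: 9·1 3·3 1·9  f→[1+1+1]=3
q^10  k|10↦f(k): 10:1 5:1 2:1 1:1  a_10=4
d|11:{1,11}  Σf=1+1=2

4, 2, 4, 3, 4, 2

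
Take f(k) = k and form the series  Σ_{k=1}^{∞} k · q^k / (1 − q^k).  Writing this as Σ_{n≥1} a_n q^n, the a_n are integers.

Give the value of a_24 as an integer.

a_24 = 60

n=24: 24·1 12·2 8·3 6·4 4·6 3·8 2·12 1·24  f→[24+12+8+6+4+3+2+1]=60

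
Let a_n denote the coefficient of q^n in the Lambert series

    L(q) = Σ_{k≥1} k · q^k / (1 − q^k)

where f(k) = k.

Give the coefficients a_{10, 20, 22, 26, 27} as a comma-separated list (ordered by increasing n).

18, 42, 36, 42, 40

[q^10] f(10)=10,f(5)=5,f(2)=2,f(1)=1 ⇒ 18
[q^20] f(1)=1,f(2)=2,f(4)=4,f(5)=5,f(10)=10,f(20)=20 ⇒ 42
q^22  k|22↦f(k): 1:1 2:2 11:11 22:22  a_22=36
n=26: 26·1 13·2 2·13 1·26  f→[26+13+2+1]=42
n=27: 27·1 9·3 3·9 1·27  f→[27+9+3+1]=40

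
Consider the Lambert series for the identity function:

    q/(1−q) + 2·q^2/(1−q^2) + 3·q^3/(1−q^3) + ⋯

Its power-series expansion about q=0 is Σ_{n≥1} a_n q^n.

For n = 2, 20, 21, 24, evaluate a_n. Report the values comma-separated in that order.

3, 42, 32, 60

n=2: 1·2 2·1  f→[1+2]=3
n=20: 1·20 2·10 4·5 5·4 10·2 20·1  f→[1+2+4+5+10+20]=42
q^21  k|21↦f(k): 1:1 3:3 7:7 21:21  a_21=32
[q^24] f(24)=24,f(12)=12,f(8)=8,f(6)=6,f(4)=4,f(3)=3,f(2)=2,f(1)=1 ⇒ 60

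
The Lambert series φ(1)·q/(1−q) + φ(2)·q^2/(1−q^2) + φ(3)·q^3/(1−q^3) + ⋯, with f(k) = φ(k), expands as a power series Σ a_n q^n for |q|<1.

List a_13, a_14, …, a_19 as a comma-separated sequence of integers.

d|13:{13,1}  Σφ=12+1=13
q^14  k|14↦φ(k): 14:6 7:6 2:1 1:1  a_14=14
d|15:{15,5,3,1}  Σφ=8+4+2+1=15
q^16  k|16↦φ(k): 16:8 8:4 4:2 2:1 1:1  a_16=16
d|17:{1,17}  Σφ=1+16=17
d|18:{1,2,3,6,9,18}  Σφ=1+1+2+2+6+6=18
n=19: 1·19 19·1  φ→[1+18]=19

13, 14, 15, 16, 17, 18, 19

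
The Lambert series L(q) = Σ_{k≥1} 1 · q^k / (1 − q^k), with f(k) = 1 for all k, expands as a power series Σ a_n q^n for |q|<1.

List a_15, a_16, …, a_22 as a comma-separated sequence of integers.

d|15:{15,5,3,1}  Σf=1+1+1+1=4
q^16  k|16↦f(k): 16:1 8:1 4:1 2:1 1:1  a_16=5
d|17:{1,17}  Σf=1+1=2
[q^18] f(18)=1,f(9)=1,f(6)=1,f(3)=1,f(2)=1,f(1)=1 ⇒ 6
n=19: 19·1 1·19  f→[1+1]=2
n=20: 20·1 10·2 5·4 4·5 2·10 1·20  f→[1+1+1+1+1+1]=6
q^21  k|21↦f(k): 1:1 3:1 7:1 21:1  a_21=4
d|22:{1,2,11,22}  Σf=1+1+1+1=4

4, 5, 2, 6, 2, 6, 4, 4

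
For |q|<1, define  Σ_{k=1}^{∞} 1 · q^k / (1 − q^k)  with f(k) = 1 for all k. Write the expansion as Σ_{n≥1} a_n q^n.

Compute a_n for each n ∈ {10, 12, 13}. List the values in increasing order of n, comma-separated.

4, 6, 2

d|10:{1,2,5,10}  Σf=1+1+1+1=4
[q^12] f(1)=1,f(2)=1,f(3)=1,f(4)=1,f(6)=1,f(12)=1 ⇒ 6
[q^13] f(13)=1,f(1)=1 ⇒ 2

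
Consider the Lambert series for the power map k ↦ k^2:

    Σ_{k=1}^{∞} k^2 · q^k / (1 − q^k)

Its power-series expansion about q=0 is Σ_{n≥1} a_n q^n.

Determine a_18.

a_18 = 455

n=18: 1·18 2·9 3·6 6·3 9·2 18·1  f→[1+4+9+36+81+324]=455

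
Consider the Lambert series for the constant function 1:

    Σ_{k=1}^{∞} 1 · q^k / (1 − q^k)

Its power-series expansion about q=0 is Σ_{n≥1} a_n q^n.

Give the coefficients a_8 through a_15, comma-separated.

q^8  k|8↦f(k): 8:1 4:1 2:1 1:1  a_8=4
n=9: 1·9 3·3 9·1  f→[1+1+1]=3
n=10: 1·10 2·5 5·2 10·1  f→[1+1+1+1]=4
q^11  k|11↦f(k): 11:1 1:1  a_11=2
d|12:{12,6,4,3,2,1}  Σf=1+1+1+1+1+1=6
d|13:{1,13}  Σf=1+1=2
d|14:{1,2,7,14}  Σf=1+1+1+1=4
d|15:{15,5,3,1}  Σf=1+1+1+1=4

4, 3, 4, 2, 6, 2, 4, 4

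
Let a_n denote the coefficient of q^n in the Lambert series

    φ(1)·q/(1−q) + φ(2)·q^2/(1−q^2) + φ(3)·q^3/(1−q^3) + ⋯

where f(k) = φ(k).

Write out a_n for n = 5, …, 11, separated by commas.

q^5  k|5↦φ(k): 5:4 1:1  a_5=5
n=6: 6·1 3·2 2·3 1·6  φ→[2+2+1+1]=6
n=7: 7·1 1·7  φ→[6+1]=7
q^8  k|8↦φ(k): 1:1 2:1 4:2 8:4  a_8=8
q^9  k|9↦φ(k): 9:6 3:2 1:1  a_9=9
[q^10] φ(1)=1,φ(2)=1,φ(5)=4,φ(10)=4 ⇒ 10
[q^11] φ(1)=1,φ(11)=10 ⇒ 11

5, 6, 7, 8, 9, 10, 11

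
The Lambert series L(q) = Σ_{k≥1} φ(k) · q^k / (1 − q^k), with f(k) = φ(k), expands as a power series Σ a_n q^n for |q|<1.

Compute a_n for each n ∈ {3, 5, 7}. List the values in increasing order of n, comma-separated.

d|3:{1,3}  Σφ=1+2=3
n=5: 1·5 5·1  φ→[1+4]=5
[q^7] φ(1)=1,φ(7)=6 ⇒ 7

3, 5, 7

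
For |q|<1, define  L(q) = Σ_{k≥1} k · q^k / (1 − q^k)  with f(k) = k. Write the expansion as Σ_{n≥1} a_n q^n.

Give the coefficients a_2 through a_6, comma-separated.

3, 4, 7, 6, 12

n=2: 2·1 1·2  f→[2+1]=3
d|3:{3,1}  Σf=3+1=4
d|4:{1,2,4}  Σf=1+2+4=7
n=5: 1·5 5·1  f→[1+5]=6
[q^6] f(6)=6,f(3)=3,f(2)=2,f(1)=1 ⇒ 12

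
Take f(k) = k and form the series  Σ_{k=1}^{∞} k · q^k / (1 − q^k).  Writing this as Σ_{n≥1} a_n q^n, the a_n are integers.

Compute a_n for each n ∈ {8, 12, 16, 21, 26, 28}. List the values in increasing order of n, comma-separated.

15, 28, 31, 32, 42, 56

d|8:{1,2,4,8}  Σf=1+2+4+8=15
n=12: 1·12 2·6 3·4 4·3 6·2 12·1  f→[1+2+3+4+6+12]=28
q^16  k|16↦f(k): 16:16 8:8 4:4 2:2 1:1  a_16=31
q^21  k|21↦f(k): 21:21 7:7 3:3 1:1  a_21=32
q^26  k|26↦f(k): 26:26 13:13 2:2 1:1  a_26=42
d|28:{28,14,7,4,2,1}  Σf=28+14+7+4+2+1=56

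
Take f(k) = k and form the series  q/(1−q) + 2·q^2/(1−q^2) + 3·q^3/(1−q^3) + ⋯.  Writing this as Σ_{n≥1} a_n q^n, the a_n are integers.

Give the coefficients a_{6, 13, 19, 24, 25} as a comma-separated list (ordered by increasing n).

q^6  k|6↦f(k): 1:1 2:2 3:3 6:6  a_6=12
n=13: 1·13 13·1  f→[1+13]=14
d|19:{1,19}  Σf=1+19=20
d|24:{1,2,3,4,6,8,12,24}  Σf=1+2+3+4+6+8+12+24=60
n=25: 1·25 5·5 25·1  f→[1+5+25]=31

12, 14, 20, 60, 31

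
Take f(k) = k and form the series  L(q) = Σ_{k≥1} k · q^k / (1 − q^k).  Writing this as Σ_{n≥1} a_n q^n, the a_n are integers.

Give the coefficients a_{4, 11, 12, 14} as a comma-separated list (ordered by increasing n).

d|4:{1,2,4}  Σf=1+2+4=7
q^11  k|11↦f(k): 11:11 1:1  a_11=12
d|12:{1,2,3,4,6,12}  Σf=1+2+3+4+6+12=28
d|14:{1,2,7,14}  Σf=1+2+7+14=24

7, 12, 28, 24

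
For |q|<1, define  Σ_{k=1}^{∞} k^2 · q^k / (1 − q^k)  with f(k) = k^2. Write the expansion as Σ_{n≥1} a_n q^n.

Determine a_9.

a_9 = 91

q^9  k|9↦f(k): 1:1 3:9 9:81  a_9=91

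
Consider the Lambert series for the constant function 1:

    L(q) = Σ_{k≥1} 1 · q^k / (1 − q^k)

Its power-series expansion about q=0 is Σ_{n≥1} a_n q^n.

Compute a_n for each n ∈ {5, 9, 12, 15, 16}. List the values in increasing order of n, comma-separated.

2, 3, 6, 4, 5

q^5  k|5↦f(k): 1:1 5:1  a_5=2
q^9  k|9↦f(k): 1:1 3:1 9:1  a_9=3
n=12: 1·12 2·6 3·4 4·3 6·2 12·1  f→[1+1+1+1+1+1]=6
n=15: 1·15 3·5 5·3 15·1  f→[1+1+1+1]=4
q^16  k|16↦f(k): 1:1 2:1 4:1 8:1 16:1  a_16=5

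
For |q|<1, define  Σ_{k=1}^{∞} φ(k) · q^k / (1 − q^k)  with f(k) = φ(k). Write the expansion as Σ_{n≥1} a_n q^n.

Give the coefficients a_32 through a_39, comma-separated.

q^32  k|32↦φ(k): 1:1 2:1 4:2 8:4 16:8 32:16  a_32=32
[q^33] φ(33)=20,φ(11)=10,φ(3)=2,φ(1)=1 ⇒ 33
d|34:{1,2,17,34}  Σφ=1+1+16+16=34
n=35: 35·1 7·5 5·7 1·35  φ→[24+6+4+1]=35
d|36:{36,18,12,9,6,4,3,2,1}  Σφ=12+6+4+6+2+2+2+1+1=36
[q^37] φ(1)=1,φ(37)=36 ⇒ 37
q^38  k|38↦φ(k): 1:1 2:1 19:18 38:18  a_38=38
d|39:{1,3,13,39}  Σφ=1+2+12+24=39

32, 33, 34, 35, 36, 37, 38, 39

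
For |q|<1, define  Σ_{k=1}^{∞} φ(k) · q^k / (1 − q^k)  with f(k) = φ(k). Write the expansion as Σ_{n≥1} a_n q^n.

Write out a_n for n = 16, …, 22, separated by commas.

n=16: 1·16 2·8 4·4 8·2 16·1  φ→[1+1+2+4+8]=16
q^17  k|17↦φ(k): 17:16 1:1  a_17=17
q^18  k|18↦φ(k): 1:1 2:1 3:2 6:2 9:6 18:6  a_18=18
n=19: 1·19 19·1  φ→[1+18]=19
q^20  k|20↦φ(k): 20:8 10:4 5:4 4:2 2:1 1:1  a_20=20
q^21  k|21↦φ(k): 1:1 3:2 7:6 21:12  a_21=21
[q^22] φ(22)=10,φ(11)=10,φ(2)=1,φ(1)=1 ⇒ 22

16, 17, 18, 19, 20, 21, 22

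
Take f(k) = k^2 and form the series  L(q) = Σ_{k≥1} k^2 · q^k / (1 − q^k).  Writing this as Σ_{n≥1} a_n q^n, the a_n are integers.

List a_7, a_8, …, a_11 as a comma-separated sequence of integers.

50, 85, 91, 130, 122

q^7  k|7↦f(k): 1:1 7:49  a_7=50
n=8: 1·8 2·4 4·2 8·1  f→[1+4+16+64]=85
q^9  k|9↦f(k): 1:1 3:9 9:81  a_9=91
[q^10] f(1)=1,f(2)=4,f(5)=25,f(10)=100 ⇒ 130
[q^11] f(11)=121,f(1)=1 ⇒ 122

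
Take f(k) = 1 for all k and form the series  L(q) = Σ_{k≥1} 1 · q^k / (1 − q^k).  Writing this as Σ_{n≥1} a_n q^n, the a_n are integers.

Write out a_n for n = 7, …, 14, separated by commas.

2, 4, 3, 4, 2, 6, 2, 4

n=7: 7·1 1·7  f→[1+1]=2
n=8: 1·8 2·4 4·2 8·1  f→[1+1+1+1]=4
q^9  k|9↦f(k): 1:1 3:1 9:1  a_9=3
[q^10] f(1)=1,f(2)=1,f(5)=1,f(10)=1 ⇒ 4
[q^11] f(1)=1,f(11)=1 ⇒ 2
n=12: 1·12 2·6 3·4 4·3 6·2 12·1  f→[1+1+1+1+1+1]=6
n=13: 1·13 13·1  f→[1+1]=2
n=14: 1·14 2·7 7·2 14·1  f→[1+1+1+1]=4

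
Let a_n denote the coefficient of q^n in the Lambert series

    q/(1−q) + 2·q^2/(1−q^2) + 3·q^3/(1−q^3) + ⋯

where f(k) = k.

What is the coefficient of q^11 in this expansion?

a_11 = 12

q^11  k|11↦f(k): 11:11 1:1  a_11=12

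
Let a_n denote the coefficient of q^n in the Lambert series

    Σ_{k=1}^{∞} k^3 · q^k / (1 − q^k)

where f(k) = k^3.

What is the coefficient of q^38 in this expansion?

a_38 = 61740

d|38:{1,2,19,38}  Σf=1+8+6859+54872=61740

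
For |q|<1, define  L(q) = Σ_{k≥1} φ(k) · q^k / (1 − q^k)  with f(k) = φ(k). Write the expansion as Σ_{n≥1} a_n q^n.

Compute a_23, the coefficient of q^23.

q^23  k|23↦φ(k): 23:22 1:1  a_23=23

a_23 = 23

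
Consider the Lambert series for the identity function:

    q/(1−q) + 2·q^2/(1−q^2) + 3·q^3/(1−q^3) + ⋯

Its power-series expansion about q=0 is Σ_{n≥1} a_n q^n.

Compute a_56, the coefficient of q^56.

a_56 = 120

[q^56] f(1)=1,f(2)=2,f(4)=4,f(7)=7,f(8)=8,f(14)=14,f(28)=28,f(56)=56 ⇒ 120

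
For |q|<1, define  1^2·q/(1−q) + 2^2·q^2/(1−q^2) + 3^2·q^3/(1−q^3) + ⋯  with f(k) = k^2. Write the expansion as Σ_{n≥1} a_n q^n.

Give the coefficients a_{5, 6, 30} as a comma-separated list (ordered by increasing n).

26, 50, 1300

q^5  k|5↦f(k): 5:25 1:1  a_5=26
d|6:{6,3,2,1}  Σf=36+9+4+1=50
d|30:{30,15,10,6,5,3,2,1}  Σf=900+225+100+36+25+9+4+1=1300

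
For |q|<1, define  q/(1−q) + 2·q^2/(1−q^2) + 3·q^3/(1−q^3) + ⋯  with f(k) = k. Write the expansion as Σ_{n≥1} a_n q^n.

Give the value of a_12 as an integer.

a_12 = 28

n=12: 12·1 6·2 4·3 3·4 2·6 1·12  f→[12+6+4+3+2+1]=28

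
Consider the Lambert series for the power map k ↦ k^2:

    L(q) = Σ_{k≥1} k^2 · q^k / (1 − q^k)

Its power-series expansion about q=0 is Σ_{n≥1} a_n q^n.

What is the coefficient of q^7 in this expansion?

a_7 = 50

[q^7] f(7)=49,f(1)=1 ⇒ 50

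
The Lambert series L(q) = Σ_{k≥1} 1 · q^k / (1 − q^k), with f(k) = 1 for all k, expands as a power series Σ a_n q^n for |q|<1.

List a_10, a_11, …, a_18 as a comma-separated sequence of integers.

4, 2, 6, 2, 4, 4, 5, 2, 6

n=10: 1·10 2·5 5·2 10·1  f→[1+1+1+1]=4
n=11: 11·1 1·11  f→[1+1]=2
q^12  k|12↦f(k): 12:1 6:1 4:1 3:1 2:1 1:1  a_12=6
n=13: 1·13 13·1  f→[1+1]=2
[q^14] f(14)=1,f(7)=1,f(2)=1,f(1)=1 ⇒ 4
n=15: 1·15 3·5 5·3 15·1  f→[1+1+1+1]=4
[q^16] f(16)=1,f(8)=1,f(4)=1,f(2)=1,f(1)=1 ⇒ 5
q^17  k|17↦f(k): 1:1 17:1  a_17=2
q^18  k|18↦f(k): 18:1 9:1 6:1 3:1 2:1 1:1  a_18=6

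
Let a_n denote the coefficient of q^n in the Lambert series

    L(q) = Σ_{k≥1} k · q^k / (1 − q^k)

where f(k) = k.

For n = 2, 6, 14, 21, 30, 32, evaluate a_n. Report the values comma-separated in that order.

n=2: 2·1 1·2  f→[2+1]=3
[q^6] f(6)=6,f(3)=3,f(2)=2,f(1)=1 ⇒ 12
[q^14] f(14)=14,f(7)=7,f(2)=2,f(1)=1 ⇒ 24
n=21: 1·21 3·7 7·3 21·1  f→[1+3+7+21]=32
n=30: 1·30 2·15 3·10 5·6 6·5 10·3 15·2 30·1  f→[1+2+3+5+6+10+15+30]=72
d|32:{1,2,4,8,16,32}  Σf=1+2+4+8+16+32=63

3, 12, 24, 32, 72, 63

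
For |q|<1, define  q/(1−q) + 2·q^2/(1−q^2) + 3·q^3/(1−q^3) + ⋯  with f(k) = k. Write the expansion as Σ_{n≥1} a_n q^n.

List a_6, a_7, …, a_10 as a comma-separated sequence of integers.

12, 8, 15, 13, 18

[q^6] f(1)=1,f(2)=2,f(3)=3,f(6)=6 ⇒ 12
n=7: 7·1 1·7  f→[7+1]=8
[q^8] f(1)=1,f(2)=2,f(4)=4,f(8)=8 ⇒ 15
d|9:{9,3,1}  Σf=9+3+1=13
q^10  k|10↦f(k): 10:10 5:5 2:2 1:1  a_10=18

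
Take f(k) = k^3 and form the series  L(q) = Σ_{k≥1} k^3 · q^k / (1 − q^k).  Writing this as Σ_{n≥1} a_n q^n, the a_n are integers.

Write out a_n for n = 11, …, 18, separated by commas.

n=11: 1·11 11·1  f→[1+1331]=1332
d|12:{12,6,4,3,2,1}  Σf=1728+216+64+27+8+1=2044
n=13: 13·1 1·13  f→[2197+1]=2198
[q^14] f(1)=1,f(2)=8,f(7)=343,f(14)=2744 ⇒ 3096
[q^15] f(1)=1,f(3)=27,f(5)=125,f(15)=3375 ⇒ 3528
d|16:{1,2,4,8,16}  Σf=1+8+64+512+4096=4681
d|17:{17,1}  Σf=4913+1=4914
[q^18] f(18)=5832,f(9)=729,f(6)=216,f(3)=27,f(2)=8,f(1)=1 ⇒ 6813

1332, 2044, 2198, 3096, 3528, 4681, 4914, 6813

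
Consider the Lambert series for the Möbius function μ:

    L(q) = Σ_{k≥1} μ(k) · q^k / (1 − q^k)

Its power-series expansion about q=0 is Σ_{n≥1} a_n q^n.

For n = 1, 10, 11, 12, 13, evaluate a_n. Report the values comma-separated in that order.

1, 0, 0, 0, 0

d|1:{1}  Σμ=1=1
[q^10] μ(10)=1,μ(5)=-1,μ(2)=-1,μ(1)=1 ⇒ 0
q^11  k|11↦μ(k): 11:-1 1:1  a_11=0
q^12  k|12↦μ(k): 1:1 2:-1 3:-1 4:0 6:1 12:0  a_12=0
d|13:{1,13}  Σμ=1+(-1)=0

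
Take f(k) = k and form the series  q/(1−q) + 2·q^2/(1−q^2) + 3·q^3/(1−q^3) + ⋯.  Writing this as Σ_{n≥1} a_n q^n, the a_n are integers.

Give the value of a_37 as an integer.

q^37  k|37↦f(k): 1:1 37:37  a_37=38

a_37 = 38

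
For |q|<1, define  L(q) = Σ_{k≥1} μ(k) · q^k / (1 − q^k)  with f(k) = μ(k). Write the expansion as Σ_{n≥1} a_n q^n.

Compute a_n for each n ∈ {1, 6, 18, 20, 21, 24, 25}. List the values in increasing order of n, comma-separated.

n=1: 1·1  μ→[1]=1
n=6: 1·6 2·3 3·2 6·1  μ→[1+(-1)+(-1)+1]=0
q^18  k|18↦μ(k): 1:1 2:-1 3:-1 6:1 9:0 18:0  a_18=0
q^20  k|20↦μ(k): 20:0 10:1 5:-1 4:0 2:-1 1:1  a_20=0
[q^21] μ(21)=1,μ(7)=-1,μ(3)=-1,μ(1)=1 ⇒ 0
q^24  k|24↦μ(k): 1:1 2:-1 3:-1 4:0 6:1 8:0 12:0 24:0  a_24=0
q^25  k|25↦μ(k): 25:0 5:-1 1:1  a_25=0

1, 0, 0, 0, 0, 0, 0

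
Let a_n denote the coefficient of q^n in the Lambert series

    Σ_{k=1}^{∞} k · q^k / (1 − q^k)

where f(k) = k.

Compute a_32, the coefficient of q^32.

q^32  k|32↦f(k): 1:1 2:2 4:4 8:8 16:16 32:32  a_32=63

a_32 = 63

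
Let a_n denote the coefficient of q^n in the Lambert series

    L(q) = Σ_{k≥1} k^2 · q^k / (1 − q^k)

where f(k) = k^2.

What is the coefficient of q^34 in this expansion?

[q^34] f(34)=1156,f(17)=289,f(2)=4,f(1)=1 ⇒ 1450

a_34 = 1450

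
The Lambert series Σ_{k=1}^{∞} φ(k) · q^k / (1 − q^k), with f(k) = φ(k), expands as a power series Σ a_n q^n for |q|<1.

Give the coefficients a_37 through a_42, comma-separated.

q^37  k|37↦φ(k): 37:36 1:1  a_37=37
n=38: 38·1 19·2 2·19 1·38  φ→[18+18+1+1]=38
q^39  k|39↦φ(k): 39:24 13:12 3:2 1:1  a_39=39
n=40: 1·40 2·20 4·10 5·8 8·5 10·4 20·2 40·1  φ→[1+1+2+4+4+4+8+16]=40
q^41  k|41↦φ(k): 41:40 1:1  a_41=41
d|42:{1,2,3,6,7,14,21,42}  Σφ=1+1+2+2+6+6+12+12=42

37, 38, 39, 40, 41, 42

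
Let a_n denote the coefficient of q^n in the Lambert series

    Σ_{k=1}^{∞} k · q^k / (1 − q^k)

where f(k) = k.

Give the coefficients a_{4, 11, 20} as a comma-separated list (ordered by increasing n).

7, 12, 42

d|4:{4,2,1}  Σf=4+2+1=7
q^11  k|11↦f(k): 11:11 1:1  a_11=12
[q^20] f(1)=1,f(2)=2,f(4)=4,f(5)=5,f(10)=10,f(20)=20 ⇒ 42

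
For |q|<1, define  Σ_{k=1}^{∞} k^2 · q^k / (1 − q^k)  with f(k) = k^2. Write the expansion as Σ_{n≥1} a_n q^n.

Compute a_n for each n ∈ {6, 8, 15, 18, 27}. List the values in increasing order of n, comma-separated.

50, 85, 260, 455, 820

n=6: 1·6 2·3 3·2 6·1  f→[1+4+9+36]=50
n=8: 8·1 4·2 2·4 1·8  f→[64+16+4+1]=85
q^15  k|15↦f(k): 15:225 5:25 3:9 1:1  a_15=260
[q^18] f(18)=324,f(9)=81,f(6)=36,f(3)=9,f(2)=4,f(1)=1 ⇒ 455
n=27: 1·27 3·9 9·3 27·1  f→[1+9+81+729]=820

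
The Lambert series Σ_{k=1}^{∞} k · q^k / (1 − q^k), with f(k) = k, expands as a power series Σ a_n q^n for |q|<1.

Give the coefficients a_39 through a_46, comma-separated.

56, 90, 42, 96, 44, 84, 78, 72

n=39: 1·39 3·13 13·3 39·1  f→[1+3+13+39]=56
d|40:{1,2,4,5,8,10,20,40}  Σf=1+2+4+5+8+10+20+40=90
q^41  k|41↦f(k): 1:1 41:41  a_41=42
d|42:{1,2,3,6,7,14,21,42}  Σf=1+2+3+6+7+14+21+42=96
[q^43] f(1)=1,f(43)=43 ⇒ 44
n=44: 1·44 2·22 4·11 11·4 22·2 44·1  f→[1+2+4+11+22+44]=84
n=45: 45·1 15·3 9·5 5·9 3·15 1·45  f→[45+15+9+5+3+1]=78
[q^46] f(46)=46,f(23)=23,f(2)=2,f(1)=1 ⇒ 72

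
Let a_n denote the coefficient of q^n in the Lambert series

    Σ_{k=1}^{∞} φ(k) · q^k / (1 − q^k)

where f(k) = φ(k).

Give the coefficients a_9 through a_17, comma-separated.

d|9:{1,3,9}  Σφ=1+2+6=9
n=10: 1·10 2·5 5·2 10·1  φ→[1+1+4+4]=10
d|11:{1,11}  Σφ=1+10=11
[q^12] φ(12)=4,φ(6)=2,φ(4)=2,φ(3)=2,φ(2)=1,φ(1)=1 ⇒ 12
[q^13] φ(13)=12,φ(1)=1 ⇒ 13
q^14  k|14↦φ(k): 14:6 7:6 2:1 1:1  a_14=14
[q^15] φ(1)=1,φ(3)=2,φ(5)=4,φ(15)=8 ⇒ 15
q^16  k|16↦φ(k): 16:8 8:4 4:2 2:1 1:1  a_16=16
[q^17] φ(1)=1,φ(17)=16 ⇒ 17

9, 10, 11, 12, 13, 14, 15, 16, 17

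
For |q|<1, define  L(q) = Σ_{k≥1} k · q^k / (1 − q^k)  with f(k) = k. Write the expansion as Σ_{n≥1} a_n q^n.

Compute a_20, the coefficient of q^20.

[q^20] f(20)=20,f(10)=10,f(5)=5,f(4)=4,f(2)=2,f(1)=1 ⇒ 42

a_20 = 42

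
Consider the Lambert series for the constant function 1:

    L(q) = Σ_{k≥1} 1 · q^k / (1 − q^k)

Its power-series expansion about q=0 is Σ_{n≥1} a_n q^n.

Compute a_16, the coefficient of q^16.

a_16 = 5

q^16  k|16↦f(k): 1:1 2:1 4:1 8:1 16:1  a_16=5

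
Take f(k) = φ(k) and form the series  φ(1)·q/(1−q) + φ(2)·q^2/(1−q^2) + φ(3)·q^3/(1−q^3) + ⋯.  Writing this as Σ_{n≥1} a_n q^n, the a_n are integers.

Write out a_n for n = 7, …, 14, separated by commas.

d|7:{7,1}  Σφ=6+1=7
n=8: 8·1 4·2 2·4 1·8  φ→[4+2+1+1]=8
n=9: 9·1 3·3 1·9  φ→[6+2+1]=9
d|10:{10,5,2,1}  Σφ=4+4+1+1=10
q^11  k|11↦φ(k): 1:1 11:10  a_11=11
q^12  k|12↦φ(k): 12:4 6:2 4:2 3:2 2:1 1:1  a_12=12
d|13:{1,13}  Σφ=1+12=13
n=14: 1·14 2·7 7·2 14·1  φ→[1+1+6+6]=14

7, 8, 9, 10, 11, 12, 13, 14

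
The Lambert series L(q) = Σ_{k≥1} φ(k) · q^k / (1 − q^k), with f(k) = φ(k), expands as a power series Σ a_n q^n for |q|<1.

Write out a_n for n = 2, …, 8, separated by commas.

n=2: 2·1 1·2  φ→[1+1]=2
d|3:{3,1}  Σφ=2+1=3
d|4:{4,2,1}  Σφ=2+1+1=4
q^5  k|5↦φ(k): 1:1 5:4  a_5=5
[q^6] φ(6)=2,φ(3)=2,φ(2)=1,φ(1)=1 ⇒ 6
n=7: 7·1 1·7  φ→[6+1]=7
d|8:{8,4,2,1}  Σφ=4+2+1+1=8

2, 3, 4, 5, 6, 7, 8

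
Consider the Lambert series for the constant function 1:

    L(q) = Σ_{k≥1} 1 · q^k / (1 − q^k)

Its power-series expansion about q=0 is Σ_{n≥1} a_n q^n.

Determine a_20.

a_20 = 6

d|20:{20,10,5,4,2,1}  Σf=1+1+1+1+1+1=6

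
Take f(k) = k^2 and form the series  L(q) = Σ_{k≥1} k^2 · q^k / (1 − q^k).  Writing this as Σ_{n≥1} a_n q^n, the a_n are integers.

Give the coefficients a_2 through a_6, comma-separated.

q^2  k|2↦f(k): 2:4 1:1  a_2=5
n=3: 3·1 1·3  f→[9+1]=10
[q^4] f(4)=16,f(2)=4,f(1)=1 ⇒ 21
q^5  k|5↦f(k): 1:1 5:25  a_5=26
d|6:{6,3,2,1}  Σf=36+9+4+1=50

5, 10, 21, 26, 50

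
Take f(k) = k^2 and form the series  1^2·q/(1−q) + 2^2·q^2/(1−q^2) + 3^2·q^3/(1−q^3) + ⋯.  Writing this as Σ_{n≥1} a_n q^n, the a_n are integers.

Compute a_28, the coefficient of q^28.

a_28 = 1050

q^28  k|28↦f(k): 28:784 14:196 7:49 4:16 2:4 1:1  a_28=1050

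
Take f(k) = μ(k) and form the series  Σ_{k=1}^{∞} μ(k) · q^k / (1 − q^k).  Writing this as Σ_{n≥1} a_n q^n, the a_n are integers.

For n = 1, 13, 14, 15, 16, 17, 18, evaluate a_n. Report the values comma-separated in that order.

[q^1] μ(1)=1 ⇒ 1
n=13: 1·13 13·1  μ→[1+(-1)]=0
[q^14] μ(1)=1,μ(2)=-1,μ(7)=-1,μ(14)=1 ⇒ 0
n=15: 15·1 5·3 3·5 1·15  μ→[1+(-1)+(-1)+1]=0
q^16  k|16↦μ(k): 16:0 8:0 4:0 2:-1 1:1  a_16=0
q^17  k|17↦μ(k): 17:-1 1:1  a_17=0
d|18:{1,2,3,6,9,18}  Σμ=1+(-1)+(-1)+1+0+0=0

1, 0, 0, 0, 0, 0, 0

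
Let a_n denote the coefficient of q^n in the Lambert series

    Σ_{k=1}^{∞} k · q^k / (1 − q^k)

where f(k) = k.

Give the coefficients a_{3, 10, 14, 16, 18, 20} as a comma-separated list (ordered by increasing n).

4, 18, 24, 31, 39, 42

[q^3] f(3)=3,f(1)=1 ⇒ 4
q^10  k|10↦f(k): 10:10 5:5 2:2 1:1  a_10=18
d|14:{1,2,7,14}  Σf=1+2+7+14=24
[q^16] f(16)=16,f(8)=8,f(4)=4,f(2)=2,f(1)=1 ⇒ 31
q^18  k|18↦f(k): 18:18 9:9 6:6 3:3 2:2 1:1  a_18=39
n=20: 20·1 10·2 5·4 4·5 2·10 1·20  f→[20+10+5+4+2+1]=42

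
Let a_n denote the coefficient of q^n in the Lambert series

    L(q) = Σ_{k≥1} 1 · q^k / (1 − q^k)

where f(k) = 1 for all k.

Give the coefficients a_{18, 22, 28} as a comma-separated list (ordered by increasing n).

d|18:{18,9,6,3,2,1}  Σf=1+1+1+1+1+1=6
n=22: 22·1 11·2 2·11 1·22  f→[1+1+1+1]=4
d|28:{28,14,7,4,2,1}  Σf=1+1+1+1+1+1=6

6, 4, 6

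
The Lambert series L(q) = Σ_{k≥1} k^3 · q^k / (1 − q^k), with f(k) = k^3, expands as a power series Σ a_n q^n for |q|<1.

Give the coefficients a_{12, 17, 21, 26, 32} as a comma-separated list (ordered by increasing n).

[q^12] f(12)=1728,f(6)=216,f(4)=64,f(3)=27,f(2)=8,f(1)=1 ⇒ 2044
[q^17] f(17)=4913,f(1)=1 ⇒ 4914
[q^21] f(21)=9261,f(7)=343,f(3)=27,f(1)=1 ⇒ 9632
n=26: 1·26 2·13 13·2 26·1  f→[1+8+2197+17576]=19782
[q^32] f(32)=32768,f(16)=4096,f(8)=512,f(4)=64,f(2)=8,f(1)=1 ⇒ 37449

2044, 4914, 9632, 19782, 37449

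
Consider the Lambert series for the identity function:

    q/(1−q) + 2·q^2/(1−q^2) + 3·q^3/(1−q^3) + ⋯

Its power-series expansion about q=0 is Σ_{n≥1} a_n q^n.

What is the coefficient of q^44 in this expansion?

[q^44] f(44)=44,f(22)=22,f(11)=11,f(4)=4,f(2)=2,f(1)=1 ⇒ 84

a_44 = 84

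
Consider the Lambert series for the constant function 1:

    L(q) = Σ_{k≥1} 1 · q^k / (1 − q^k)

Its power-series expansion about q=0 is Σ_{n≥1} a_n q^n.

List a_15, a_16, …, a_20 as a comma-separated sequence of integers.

q^15  k|15↦f(k): 1:1 3:1 5:1 15:1  a_15=4
q^16  k|16↦f(k): 16:1 8:1 4:1 2:1 1:1  a_16=5
q^17  k|17↦f(k): 1:1 17:1  a_17=2
n=18: 18·1 9·2 6·3 3·6 2·9 1·18  f→[1+1+1+1+1+1]=6
q^19  k|19↦f(k): 19:1 1:1  a_19=2
n=20: 1·20 2·10 4·5 5·4 10·2 20·1  f→[1+1+1+1+1+1]=6

4, 5, 2, 6, 2, 6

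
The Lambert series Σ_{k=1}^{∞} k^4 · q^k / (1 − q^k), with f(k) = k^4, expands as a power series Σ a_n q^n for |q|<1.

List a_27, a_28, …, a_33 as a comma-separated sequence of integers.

d|27:{27,9,3,1}  Σf=531441+6561+81+1=538084
d|28:{1,2,4,7,14,28}  Σf=1+16+256+2401+38416+614656=655746
n=29: 29·1 1·29  f→[707281+1]=707282
q^30  k|30↦f(k): 1:1 2:16 3:81 5:625 6:1296 10:10000 15:50625 30:810000  a_30=872644
d|31:{1,31}  Σf=1+923521=923522
[q^32] f(32)=1048576,f(16)=65536,f(8)=4096,f(4)=256,f(2)=16,f(1)=1 ⇒ 1118481
q^33  k|33↦f(k): 1:1 3:81 11:14641 33:1185921  a_33=1200644

538084, 655746, 707282, 872644, 923522, 1118481, 1200644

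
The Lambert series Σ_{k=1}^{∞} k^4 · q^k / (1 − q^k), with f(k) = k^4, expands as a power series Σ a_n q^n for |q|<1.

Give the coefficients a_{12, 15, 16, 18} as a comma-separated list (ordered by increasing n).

22386, 51332, 69905, 112931

[q^12] f(12)=20736,f(6)=1296,f(4)=256,f(3)=81,f(2)=16,f(1)=1 ⇒ 22386
[q^15] f(15)=50625,f(5)=625,f(3)=81,f(1)=1 ⇒ 51332
[q^16] f(1)=1,f(2)=16,f(4)=256,f(8)=4096,f(16)=65536 ⇒ 69905
d|18:{1,2,3,6,9,18}  Σf=1+16+81+1296+6561+104976=112931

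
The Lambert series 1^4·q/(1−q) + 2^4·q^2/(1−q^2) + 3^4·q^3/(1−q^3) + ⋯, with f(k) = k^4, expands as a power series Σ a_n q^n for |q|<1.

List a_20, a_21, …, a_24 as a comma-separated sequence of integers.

170898, 196964, 248914, 279842, 358258

n=20: 1·20 2·10 4·5 5·4 10·2 20·1  f→[1+16+256+625+10000+160000]=170898
d|21:{1,3,7,21}  Σf=1+81+2401+194481=196964
d|22:{22,11,2,1}  Σf=234256+14641+16+1=248914
[q^23] f(1)=1,f(23)=279841 ⇒ 279842
n=24: 24·1 12·2 8·3 6·4 4·6 3·8 2·12 1·24  f→[331776+20736+4096+1296+256+81+16+1]=358258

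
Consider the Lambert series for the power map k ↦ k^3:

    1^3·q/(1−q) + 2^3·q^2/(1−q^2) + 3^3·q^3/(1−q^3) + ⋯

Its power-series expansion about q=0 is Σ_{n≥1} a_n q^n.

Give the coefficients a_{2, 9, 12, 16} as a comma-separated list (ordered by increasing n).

9, 757, 2044, 4681

[q^2] f(1)=1,f(2)=8 ⇒ 9
n=9: 9·1 3·3 1·9  f→[729+27+1]=757
[q^12] f(1)=1,f(2)=8,f(3)=27,f(4)=64,f(6)=216,f(12)=1728 ⇒ 2044
[q^16] f(16)=4096,f(8)=512,f(4)=64,f(2)=8,f(1)=1 ⇒ 4681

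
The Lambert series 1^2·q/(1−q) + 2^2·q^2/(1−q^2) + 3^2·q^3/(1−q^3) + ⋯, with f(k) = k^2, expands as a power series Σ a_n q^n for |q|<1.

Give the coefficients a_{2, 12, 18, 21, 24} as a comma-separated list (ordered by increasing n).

[q^2] f(1)=1,f(2)=4 ⇒ 5
n=12: 12·1 6·2 4·3 3·4 2·6 1·12  f→[144+36+16+9+4+1]=210
[q^18] f(1)=1,f(2)=4,f(3)=9,f(6)=36,f(9)=81,f(18)=324 ⇒ 455
[q^21] f(21)=441,f(7)=49,f(3)=9,f(1)=1 ⇒ 500
n=24: 24·1 12·2 8·3 6·4 4·6 3·8 2·12 1·24  f→[576+144+64+36+16+9+4+1]=850

5, 210, 455, 500, 850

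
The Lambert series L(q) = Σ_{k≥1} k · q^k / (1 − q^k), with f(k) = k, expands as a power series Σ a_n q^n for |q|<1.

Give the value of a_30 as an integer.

d|30:{1,2,3,5,6,10,15,30}  Σf=1+2+3+5+6+10+15+30=72

a_30 = 72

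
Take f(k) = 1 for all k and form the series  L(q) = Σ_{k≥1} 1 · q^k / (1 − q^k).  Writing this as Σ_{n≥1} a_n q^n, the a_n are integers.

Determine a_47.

a_47 = 2

n=47: 47·1 1·47  f→[1+1]=2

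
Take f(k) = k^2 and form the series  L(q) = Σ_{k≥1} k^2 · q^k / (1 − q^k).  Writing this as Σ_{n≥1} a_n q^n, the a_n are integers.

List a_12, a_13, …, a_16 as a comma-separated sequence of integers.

210, 170, 250, 260, 341

q^12  k|12↦f(k): 12:144 6:36 4:16 3:9 2:4 1:1  a_12=210
d|13:{13,1}  Σf=169+1=170
n=14: 14·1 7·2 2·7 1·14  f→[196+49+4+1]=250
n=15: 15·1 5·3 3·5 1·15  f→[225+25+9+1]=260
[q^16] f(1)=1,f(2)=4,f(4)=16,f(8)=64,f(16)=256 ⇒ 341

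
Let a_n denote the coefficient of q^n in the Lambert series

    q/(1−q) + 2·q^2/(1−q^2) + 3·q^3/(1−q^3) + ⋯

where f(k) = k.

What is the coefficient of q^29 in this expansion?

q^29  k|29↦f(k): 1:1 29:29  a_29=30

a_29 = 30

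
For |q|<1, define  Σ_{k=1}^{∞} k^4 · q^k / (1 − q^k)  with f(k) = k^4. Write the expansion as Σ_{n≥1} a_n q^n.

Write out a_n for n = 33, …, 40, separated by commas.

n=33: 1·33 3·11 11·3 33·1  f→[1+81+14641+1185921]=1200644
[q^34] f(1)=1,f(2)=16,f(17)=83521,f(34)=1336336 ⇒ 1419874
[q^35] f(1)=1,f(5)=625,f(7)=2401,f(35)=1500625 ⇒ 1503652
q^36  k|36↦f(k): 36:1679616 18:104976 12:20736 9:6561 6:1296 4:256 3:81 2:16 1:1  a_36=1813539
q^37  k|37↦f(k): 1:1 37:1874161  a_37=1874162
n=38: 1·38 2·19 19·2 38·1  f→[1+16+130321+2085136]=2215474
n=39: 1·39 3·13 13·3 39·1  f→[1+81+28561+2313441]=2342084
[q^40] f(1)=1,f(2)=16,f(4)=256,f(5)=625,f(8)=4096,f(10)=10000,f(20)=160000,f(40)=2560000 ⇒ 2734994

1200644, 1419874, 1503652, 1813539, 1874162, 2215474, 2342084, 2734994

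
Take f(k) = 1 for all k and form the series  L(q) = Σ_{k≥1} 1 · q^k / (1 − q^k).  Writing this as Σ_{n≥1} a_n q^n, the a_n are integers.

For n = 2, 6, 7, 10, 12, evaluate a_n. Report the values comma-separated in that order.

n=2: 2·1 1·2  f→[1+1]=2
q^6  k|6↦f(k): 6:1 3:1 2:1 1:1  a_6=4
[q^7] f(7)=1,f(1)=1 ⇒ 2
[q^10] f(10)=1,f(5)=1,f(2)=1,f(1)=1 ⇒ 4
q^12  k|12↦f(k): 12:1 6:1 4:1 3:1 2:1 1:1  a_12=6

2, 4, 2, 4, 6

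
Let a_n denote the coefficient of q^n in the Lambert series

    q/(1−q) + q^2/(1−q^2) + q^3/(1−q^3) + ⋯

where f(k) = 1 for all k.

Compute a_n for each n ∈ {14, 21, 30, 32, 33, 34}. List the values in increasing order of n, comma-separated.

d|14:{14,7,2,1}  Σf=1+1+1+1=4
d|21:{21,7,3,1}  Σf=1+1+1+1=4
n=30: 30·1 15·2 10·3 6·5 5·6 3·10 2·15 1·30  f→[1+1+1+1+1+1+1+1]=8
d|32:{1,2,4,8,16,32}  Σf=1+1+1+1+1+1=6
[q^33] f(1)=1,f(3)=1,f(11)=1,f(33)=1 ⇒ 4
n=34: 34·1 17·2 2·17 1·34  f→[1+1+1+1]=4

4, 4, 8, 6, 4, 4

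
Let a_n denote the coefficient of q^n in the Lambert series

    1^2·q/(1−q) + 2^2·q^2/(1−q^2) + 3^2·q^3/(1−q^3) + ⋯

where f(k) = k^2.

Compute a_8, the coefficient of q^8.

q^8  k|8↦f(k): 1:1 2:4 4:16 8:64  a_8=85

a_8 = 85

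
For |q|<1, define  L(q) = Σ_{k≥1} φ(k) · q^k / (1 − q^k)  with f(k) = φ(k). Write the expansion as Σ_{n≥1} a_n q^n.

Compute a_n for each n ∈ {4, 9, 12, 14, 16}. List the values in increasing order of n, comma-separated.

q^4  k|4↦φ(k): 4:2 2:1 1:1  a_4=4
[q^9] φ(9)=6,φ(3)=2,φ(1)=1 ⇒ 9
[q^12] φ(1)=1,φ(2)=1,φ(3)=2,φ(4)=2,φ(6)=2,φ(12)=4 ⇒ 12
[q^14] φ(14)=6,φ(7)=6,φ(2)=1,φ(1)=1 ⇒ 14
q^16  k|16↦φ(k): 1:1 2:1 4:2 8:4 16:8  a_16=16

4, 9, 12, 14, 16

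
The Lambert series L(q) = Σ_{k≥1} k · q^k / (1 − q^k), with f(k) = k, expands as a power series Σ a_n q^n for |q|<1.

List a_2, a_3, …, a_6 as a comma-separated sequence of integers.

3, 4, 7, 6, 12

q^2  k|2↦f(k): 2:2 1:1  a_2=3
q^3  k|3↦f(k): 1:1 3:3  a_3=4
[q^4] f(1)=1,f(2)=2,f(4)=4 ⇒ 7
q^5  k|5↦f(k): 5:5 1:1  a_5=6
q^6  k|6↦f(k): 1:1 2:2 3:3 6:6  a_6=12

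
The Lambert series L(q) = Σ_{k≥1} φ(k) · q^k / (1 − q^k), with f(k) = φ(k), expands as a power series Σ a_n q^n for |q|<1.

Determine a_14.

q^14  k|14↦φ(k): 1:1 2:1 7:6 14:6  a_14=14

a_14 = 14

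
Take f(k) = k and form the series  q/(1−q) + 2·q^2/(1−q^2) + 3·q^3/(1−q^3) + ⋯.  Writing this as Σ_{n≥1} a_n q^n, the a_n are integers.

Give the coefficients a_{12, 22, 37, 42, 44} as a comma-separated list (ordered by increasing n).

n=12: 12·1 6·2 4·3 3·4 2·6 1·12  f→[12+6+4+3+2+1]=28
q^22  k|22↦f(k): 22:22 11:11 2:2 1:1  a_22=36
[q^37] f(1)=1,f(37)=37 ⇒ 38
d|42:{42,21,14,7,6,3,2,1}  Σf=42+21+14+7+6+3+2+1=96
q^44  k|44↦f(k): 44:44 22:22 11:11 4:4 2:2 1:1  a_44=84

28, 36, 38, 96, 84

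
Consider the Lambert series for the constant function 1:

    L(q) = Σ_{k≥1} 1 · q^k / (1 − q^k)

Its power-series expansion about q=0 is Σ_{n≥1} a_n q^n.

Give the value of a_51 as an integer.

a_51 = 4

q^51  k|51↦f(k): 51:1 17:1 3:1 1:1  a_51=4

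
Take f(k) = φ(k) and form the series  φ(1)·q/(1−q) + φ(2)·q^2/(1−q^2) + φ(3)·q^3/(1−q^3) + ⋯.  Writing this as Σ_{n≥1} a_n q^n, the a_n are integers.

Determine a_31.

[q^31] φ(31)=30,φ(1)=1 ⇒ 31

a_31 = 31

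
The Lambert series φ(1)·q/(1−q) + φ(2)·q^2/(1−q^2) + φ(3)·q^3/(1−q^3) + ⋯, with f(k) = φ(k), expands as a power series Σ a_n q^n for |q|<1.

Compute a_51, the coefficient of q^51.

n=51: 51·1 17·3 3·17 1·51  φ→[32+16+2+1]=51

a_51 = 51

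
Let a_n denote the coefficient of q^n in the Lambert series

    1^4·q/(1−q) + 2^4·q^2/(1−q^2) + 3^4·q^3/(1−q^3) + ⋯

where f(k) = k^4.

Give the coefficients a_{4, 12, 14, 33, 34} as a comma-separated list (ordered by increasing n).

n=4: 4·1 2·2 1·4  f→[256+16+1]=273
[q^12] f(1)=1,f(2)=16,f(3)=81,f(4)=256,f(6)=1296,f(12)=20736 ⇒ 22386
n=14: 14·1 7·2 2·7 1·14  f→[38416+2401+16+1]=40834
d|33:{33,11,3,1}  Σf=1185921+14641+81+1=1200644
[q^34] f(1)=1,f(2)=16,f(17)=83521,f(34)=1336336 ⇒ 1419874

273, 22386, 40834, 1200644, 1419874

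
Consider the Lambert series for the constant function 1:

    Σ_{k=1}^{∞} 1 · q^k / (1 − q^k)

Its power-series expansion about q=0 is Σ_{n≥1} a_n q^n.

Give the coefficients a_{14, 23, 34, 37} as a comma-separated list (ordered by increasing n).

q^14  k|14↦f(k): 14:1 7:1 2:1 1:1  a_14=4
q^23  k|23↦f(k): 23:1 1:1  a_23=2
n=34: 34·1 17·2 2·17 1·34  f→[1+1+1+1]=4
d|37:{1,37}  Σf=1+1=2

4, 2, 4, 2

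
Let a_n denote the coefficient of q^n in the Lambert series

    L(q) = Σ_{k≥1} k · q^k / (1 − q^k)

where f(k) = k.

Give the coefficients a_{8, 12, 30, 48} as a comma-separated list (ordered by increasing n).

15, 28, 72, 124

[q^8] f(1)=1,f(2)=2,f(4)=4,f(8)=8 ⇒ 15
d|12:{12,6,4,3,2,1}  Σf=12+6+4+3+2+1=28
[q^30] f(30)=30,f(15)=15,f(10)=10,f(6)=6,f(5)=5,f(3)=3,f(2)=2,f(1)=1 ⇒ 72
d|48:{48,24,16,12,8,6,4,3,2,1}  Σf=48+24+16+12+8+6+4+3+2+1=124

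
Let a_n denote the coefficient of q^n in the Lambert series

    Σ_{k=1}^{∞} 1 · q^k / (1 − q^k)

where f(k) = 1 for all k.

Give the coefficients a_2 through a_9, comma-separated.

n=2: 1·2 2·1  f→[1+1]=2
n=3: 1·3 3·1  f→[1+1]=2
d|4:{4,2,1}  Σf=1+1+1=3
n=5: 1·5 5·1  f→[1+1]=2
[q^6] f(6)=1,f(3)=1,f(2)=1,f(1)=1 ⇒ 4
q^7  k|7↦f(k): 7:1 1:1  a_7=2
d|8:{8,4,2,1}  Σf=1+1+1+1=4
q^9  k|9↦f(k): 9:1 3:1 1:1  a_9=3

2, 2, 3, 2, 4, 2, 4, 3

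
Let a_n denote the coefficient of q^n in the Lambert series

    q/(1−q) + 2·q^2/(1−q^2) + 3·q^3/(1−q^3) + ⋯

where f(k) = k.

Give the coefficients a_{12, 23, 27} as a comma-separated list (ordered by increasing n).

28, 24, 40

[q^12] f(1)=1,f(2)=2,f(3)=3,f(4)=4,f(6)=6,f(12)=12 ⇒ 28
q^23  k|23↦f(k): 1:1 23:23  a_23=24
d|27:{1,3,9,27}  Σf=1+3+9+27=40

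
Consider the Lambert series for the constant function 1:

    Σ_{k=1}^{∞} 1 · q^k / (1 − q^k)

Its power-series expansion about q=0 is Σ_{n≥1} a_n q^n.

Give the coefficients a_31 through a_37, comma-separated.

2, 6, 4, 4, 4, 9, 2

q^31  k|31↦f(k): 31:1 1:1  a_31=2
q^32  k|32↦f(k): 32:1 16:1 8:1 4:1 2:1 1:1  a_32=6
[q^33] f(1)=1,f(3)=1,f(11)=1,f(33)=1 ⇒ 4
[q^34] f(34)=1,f(17)=1,f(2)=1,f(1)=1 ⇒ 4
[q^35] f(35)=1,f(7)=1,f(5)=1,f(1)=1 ⇒ 4
[q^36] f(1)=1,f(2)=1,f(3)=1,f(4)=1,f(6)=1,f(9)=1,f(12)=1,f(18)=1,f(36)=1 ⇒ 9
d|37:{37,1}  Σf=1+1=2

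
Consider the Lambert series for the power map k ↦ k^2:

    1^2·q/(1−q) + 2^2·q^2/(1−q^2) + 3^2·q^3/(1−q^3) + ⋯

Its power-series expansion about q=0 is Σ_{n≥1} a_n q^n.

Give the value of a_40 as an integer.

a_40 = 2210

n=40: 1·40 2·20 4·10 5·8 8·5 10·4 20·2 40·1  f→[1+4+16+25+64+100+400+1600]=2210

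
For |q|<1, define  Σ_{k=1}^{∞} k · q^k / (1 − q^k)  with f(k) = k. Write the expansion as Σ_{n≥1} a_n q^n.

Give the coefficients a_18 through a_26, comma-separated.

q^18  k|18↦f(k): 1:1 2:2 3:3 6:6 9:9 18:18  a_18=39
d|19:{19,1}  Σf=19+1=20
n=20: 20·1 10·2 5·4 4·5 2·10 1·20  f→[20+10+5+4+2+1]=42
d|21:{1,3,7,21}  Σf=1+3+7+21=32
d|22:{22,11,2,1}  Σf=22+11+2+1=36
n=23: 1·23 23·1  f→[1+23]=24
[q^24] f(24)=24,f(12)=12,f(8)=8,f(6)=6,f(4)=4,f(3)=3,f(2)=2,f(1)=1 ⇒ 60
q^25  k|25↦f(k): 25:25 5:5 1:1  a_25=31
q^26  k|26↦f(k): 26:26 13:13 2:2 1:1  a_26=42

39, 20, 42, 32, 36, 24, 60, 31, 42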